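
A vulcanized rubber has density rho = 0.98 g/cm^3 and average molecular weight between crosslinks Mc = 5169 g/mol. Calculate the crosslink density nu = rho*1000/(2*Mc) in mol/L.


nu = rho * 1000 / (2 * Mc)
nu = 0.98 * 1000 / (2 * 5169)
nu = 980.0 / 10338
nu = 0.0948 mol/L

0.0948 mol/L


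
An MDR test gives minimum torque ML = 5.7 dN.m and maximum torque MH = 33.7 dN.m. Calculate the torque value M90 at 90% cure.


M90 = ML + 0.9 * (MH - ML)
M90 = 5.7 + 0.9 * (33.7 - 5.7)
M90 = 5.7 + 0.9 * 28.0
M90 = 30.9 dN.m

30.9 dN.m


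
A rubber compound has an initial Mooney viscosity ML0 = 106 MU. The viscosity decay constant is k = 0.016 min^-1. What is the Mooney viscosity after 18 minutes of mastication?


ML = ML0 * exp(-k * t)
ML = 106 * exp(-0.016 * 18)
ML = 106 * 0.7498
ML = 79.47 MU

79.47 MU


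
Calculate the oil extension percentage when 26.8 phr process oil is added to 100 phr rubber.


Oil % = oil / (100 + oil) * 100
= 26.8 / (100 + 26.8) * 100
= 26.8 / 126.8 * 100
= 21.14%

21.14%


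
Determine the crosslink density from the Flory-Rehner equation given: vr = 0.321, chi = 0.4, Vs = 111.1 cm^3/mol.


ln(1 - vr) = ln(1 - 0.321) = -0.3871
Numerator = -((-0.3871) + 0.321 + 0.4 * 0.321^2) = 0.0249
Denominator = 111.1 * (0.321^(1/3) - 0.321/2) = 58.2389
nu = 0.0249 / 58.2389 = 4.2785e-04 mol/cm^3

4.2785e-04 mol/cm^3


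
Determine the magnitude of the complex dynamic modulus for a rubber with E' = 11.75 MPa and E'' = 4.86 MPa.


|E*| = sqrt(E'^2 + E''^2)
= sqrt(11.75^2 + 4.86^2)
= sqrt(138.0625 + 23.6196)
= 12.715 MPa

12.715 MPa


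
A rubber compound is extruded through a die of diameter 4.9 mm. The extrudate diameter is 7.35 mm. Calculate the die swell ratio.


Die swell ratio = D_extrudate / D_die
= 7.35 / 4.9
= 1.5

Die swell = 1.5


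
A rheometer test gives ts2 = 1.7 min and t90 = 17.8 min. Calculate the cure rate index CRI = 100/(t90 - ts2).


CRI = 100 / (t90 - ts2)
= 100 / (17.8 - 1.7)
= 100 / 16.1
= 6.21 min^-1

6.21 min^-1


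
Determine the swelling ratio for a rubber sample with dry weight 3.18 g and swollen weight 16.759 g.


Q = W_swollen / W_dry
Q = 16.759 / 3.18
Q = 5.27

Q = 5.27


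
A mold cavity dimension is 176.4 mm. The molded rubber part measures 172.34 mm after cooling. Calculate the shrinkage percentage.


Shrinkage = (mold - part) / mold * 100
= (176.4 - 172.34) / 176.4 * 100
= 4.06 / 176.4 * 100
= 2.3%

2.3%


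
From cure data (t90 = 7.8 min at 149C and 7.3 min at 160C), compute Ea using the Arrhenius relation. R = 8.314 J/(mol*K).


T1 = 422.15 K, T2 = 433.15 K
1/T1 - 1/T2 = 6.0157e-05
ln(t1/t2) = ln(7.8/7.3) = 0.0662
Ea = 8.314 * 0.0662 / 6.0157e-05 = 9155.9688 J/mol
Ea = 9.16 kJ/mol

9.16 kJ/mol


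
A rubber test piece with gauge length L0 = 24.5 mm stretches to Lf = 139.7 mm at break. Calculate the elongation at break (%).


Elongation = (Lf - L0) / L0 * 100
= (139.7 - 24.5) / 24.5 * 100
= 115.2 / 24.5 * 100
= 470.2%

470.2%


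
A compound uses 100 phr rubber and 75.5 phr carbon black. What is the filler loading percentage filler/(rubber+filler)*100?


Filler % = filler / (rubber + filler) * 100
= 75.5 / (100 + 75.5) * 100
= 75.5 / 175.5 * 100
= 43.02%

43.02%


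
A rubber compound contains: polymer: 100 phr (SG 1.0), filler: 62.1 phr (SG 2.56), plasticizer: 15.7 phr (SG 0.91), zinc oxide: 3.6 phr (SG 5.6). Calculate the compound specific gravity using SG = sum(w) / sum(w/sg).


Sum of weights = 181.4
Volume contributions:
  polymer: 100/1.0 = 100.0000
  filler: 62.1/2.56 = 24.2578
  plasticizer: 15.7/0.91 = 17.2527
  zinc oxide: 3.6/5.6 = 0.6429
Sum of volumes = 142.1534
SG = 181.4 / 142.1534 = 1.276

SG = 1.276


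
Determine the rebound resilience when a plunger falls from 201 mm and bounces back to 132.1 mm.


Resilience = h_rebound / h_drop * 100
= 132.1 / 201 * 100
= 65.7%

65.7%


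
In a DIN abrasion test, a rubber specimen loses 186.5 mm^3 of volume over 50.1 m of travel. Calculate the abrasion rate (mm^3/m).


Rate = volume_loss / distance
= 186.5 / 50.1
= 3.723 mm^3/m

3.723 mm^3/m


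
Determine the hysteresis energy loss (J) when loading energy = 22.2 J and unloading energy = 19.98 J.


Hysteresis loss = loading - unloading
= 22.2 - 19.98
= 2.22 J

2.22 J


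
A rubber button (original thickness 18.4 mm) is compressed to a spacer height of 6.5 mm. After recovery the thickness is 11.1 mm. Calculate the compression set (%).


CS = (t0 - recovered) / (t0 - ts) * 100
= (18.4 - 11.1) / (18.4 - 6.5) * 100
= 7.3 / 11.9 * 100
= 61.3%

61.3%


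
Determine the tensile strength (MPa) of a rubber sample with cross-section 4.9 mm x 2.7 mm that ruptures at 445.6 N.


Area = width * thickness = 4.9 * 2.7 = 13.23 mm^2
TS = force / area = 445.6 / 13.23 = 33.68 MPa

33.68 MPa


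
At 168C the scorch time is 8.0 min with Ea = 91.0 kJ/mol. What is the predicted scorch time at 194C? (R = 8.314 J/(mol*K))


Convert temperatures: T1 = 168 + 273.15 = 441.15 K, T2 = 194 + 273.15 = 467.15 K
ts2_new = 8.0 * exp(91000 / 8.314 * (1/467.15 - 1/441.15))
1/T2 - 1/T1 = -1.2616e-04
ts2_new = 2.01 min

2.01 min


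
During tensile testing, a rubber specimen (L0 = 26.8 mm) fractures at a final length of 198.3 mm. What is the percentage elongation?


Elongation = (Lf - L0) / L0 * 100
= (198.3 - 26.8) / 26.8 * 100
= 171.5 / 26.8 * 100
= 639.9%

639.9%


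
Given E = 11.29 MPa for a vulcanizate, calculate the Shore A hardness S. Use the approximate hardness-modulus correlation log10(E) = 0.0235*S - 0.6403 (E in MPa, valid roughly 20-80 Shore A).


log10(E) = 0.0235*S - 0.6403  =>  S = (log10(E) + 0.6403) / 0.0235
log10(11.29) = 1.052694
S = (1.052694 + 0.6403) / 0.0235 = 1.692994 / 0.0235
S = 72.0

Shore A = 72.0


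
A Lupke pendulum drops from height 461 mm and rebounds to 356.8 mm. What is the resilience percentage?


Resilience = h_rebound / h_drop * 100
= 356.8 / 461 * 100
= 77.4%

77.4%


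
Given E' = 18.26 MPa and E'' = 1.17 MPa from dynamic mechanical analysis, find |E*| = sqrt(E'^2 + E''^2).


|E*| = sqrt(E'^2 + E''^2)
= sqrt(18.26^2 + 1.17^2)
= sqrt(333.4276 + 1.3689)
= 18.297 MPa

18.297 MPa


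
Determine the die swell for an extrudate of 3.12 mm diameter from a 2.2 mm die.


Die swell ratio = D_extrudate / D_die
= 3.12 / 2.2
= 1.418

Die swell = 1.418


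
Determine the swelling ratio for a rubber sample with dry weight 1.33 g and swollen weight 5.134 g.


Q = W_swollen / W_dry
Q = 5.134 / 1.33
Q = 3.86

Q = 3.86


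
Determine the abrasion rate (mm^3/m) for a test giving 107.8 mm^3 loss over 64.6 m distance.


Rate = volume_loss / distance
= 107.8 / 64.6
= 1.669 mm^3/m

1.669 mm^3/m


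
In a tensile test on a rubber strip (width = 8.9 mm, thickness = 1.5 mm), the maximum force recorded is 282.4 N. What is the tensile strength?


Area = width * thickness = 8.9 * 1.5 = 13.35 mm^2
TS = force / area = 282.4 / 13.35 = 21.15 MPa

21.15 MPa


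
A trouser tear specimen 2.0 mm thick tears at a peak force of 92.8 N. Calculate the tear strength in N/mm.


Tear strength = force / thickness
= 92.8 / 2.0
= 46.4 N/mm

46.4 N/mm


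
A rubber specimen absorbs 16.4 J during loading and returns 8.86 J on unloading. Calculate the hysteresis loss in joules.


Hysteresis loss = loading - unloading
= 16.4 - 8.86
= 7.54 J

7.54 J


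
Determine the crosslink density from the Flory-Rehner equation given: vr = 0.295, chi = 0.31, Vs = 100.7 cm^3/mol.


ln(1 - vr) = ln(1 - 0.295) = -0.3496
Numerator = -((-0.3496) + 0.295 + 0.31 * 0.295^2) = 0.0276
Denominator = 100.7 * (0.295^(1/3) - 0.295/2) = 52.1820
nu = 0.0276 / 52.1820 = 5.2853e-04 mol/cm^3

5.2853e-04 mol/cm^3


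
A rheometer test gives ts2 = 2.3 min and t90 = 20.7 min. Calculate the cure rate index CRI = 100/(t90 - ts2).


CRI = 100 / (t90 - ts2)
= 100 / (20.7 - 2.3)
= 100 / 18.4
= 5.43 min^-1

5.43 min^-1


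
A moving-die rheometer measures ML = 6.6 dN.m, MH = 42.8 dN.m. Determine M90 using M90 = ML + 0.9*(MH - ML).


M90 = ML + 0.9 * (MH - ML)
M90 = 6.6 + 0.9 * (42.8 - 6.6)
M90 = 6.6 + 0.9 * 36.2
M90 = 39.18 dN.m

39.18 dN.m


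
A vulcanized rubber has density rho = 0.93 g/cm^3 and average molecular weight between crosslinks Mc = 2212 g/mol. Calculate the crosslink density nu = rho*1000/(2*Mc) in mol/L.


nu = rho * 1000 / (2 * Mc)
nu = 0.93 * 1000 / (2 * 2212)
nu = 930.0 / 4424
nu = 0.2102 mol/L

0.2102 mol/L


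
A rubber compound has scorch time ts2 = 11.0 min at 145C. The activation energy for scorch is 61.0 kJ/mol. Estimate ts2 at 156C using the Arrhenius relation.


Convert temperatures: T1 = 145 + 273.15 = 418.15 K, T2 = 156 + 273.15 = 429.15 K
ts2_new = 11.0 * exp(61000 / 8.314 * (1/429.15 - 1/418.15))
1/T2 - 1/T1 = -6.1299e-05
ts2_new = 7.02 min

7.02 min


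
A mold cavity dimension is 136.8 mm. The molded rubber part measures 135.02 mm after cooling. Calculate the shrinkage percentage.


Shrinkage = (mold - part) / mold * 100
= (136.8 - 135.02) / 136.8 * 100
= 1.78 / 136.8 * 100
= 1.3%

1.3%


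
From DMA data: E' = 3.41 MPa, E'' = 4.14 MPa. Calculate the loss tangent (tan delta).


tan delta = E'' / E'
= 4.14 / 3.41
= 1.2141

tan delta = 1.2141


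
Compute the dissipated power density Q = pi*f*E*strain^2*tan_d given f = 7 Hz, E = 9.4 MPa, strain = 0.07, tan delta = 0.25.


Q = pi * f * E * strain^2 * tan_d
= pi * 7 * 9.4 * 0.07^2 * 0.25
= pi * 7 * 9.4 * 0.0049 * 0.25
= 0.2532

Q = 0.2532


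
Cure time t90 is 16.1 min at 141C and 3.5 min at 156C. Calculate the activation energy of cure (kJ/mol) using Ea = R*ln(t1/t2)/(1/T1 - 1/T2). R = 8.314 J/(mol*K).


T1 = 414.15 K, T2 = 429.15 K
1/T1 - 1/T2 = 8.4397e-05
ln(t1/t2) = ln(16.1/3.5) = 1.5261
Ea = 8.314 * 1.5261 / 8.4397e-05 = 150333.6150 J/mol
Ea = 150.33 kJ/mol

150.33 kJ/mol


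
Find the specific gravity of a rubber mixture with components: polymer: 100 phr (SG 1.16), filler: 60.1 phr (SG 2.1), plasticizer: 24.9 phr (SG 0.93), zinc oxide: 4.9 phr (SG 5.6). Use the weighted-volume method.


Sum of weights = 189.9
Volume contributions:
  polymer: 100/1.16 = 86.2069
  filler: 60.1/2.1 = 28.6190
  plasticizer: 24.9/0.93 = 26.7742
  zinc oxide: 4.9/5.6 = 0.8750
Sum of volumes = 142.4751
SG = 189.9 / 142.4751 = 1.333

SG = 1.333


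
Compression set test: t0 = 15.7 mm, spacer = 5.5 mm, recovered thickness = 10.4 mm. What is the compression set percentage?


CS = (t0 - recovered) / (t0 - ts) * 100
= (15.7 - 10.4) / (15.7 - 5.5) * 100
= 5.3 / 10.2 * 100
= 52.0%

52.0%


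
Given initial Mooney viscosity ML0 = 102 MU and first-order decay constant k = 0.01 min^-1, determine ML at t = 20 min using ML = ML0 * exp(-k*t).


ML = ML0 * exp(-k * t)
ML = 102 * exp(-0.01 * 20)
ML = 102 * 0.8187
ML = 83.51 MU

83.51 MU


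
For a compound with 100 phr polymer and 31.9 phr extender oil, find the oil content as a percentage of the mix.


Oil % = oil / (100 + oil) * 100
= 31.9 / (100 + 31.9) * 100
= 31.9 / 131.9 * 100
= 24.18%

24.18%


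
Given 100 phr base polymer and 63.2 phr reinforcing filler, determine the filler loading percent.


Filler % = filler / (rubber + filler) * 100
= 63.2 / (100 + 63.2) * 100
= 63.2 / 163.2 * 100
= 38.73%

38.73%


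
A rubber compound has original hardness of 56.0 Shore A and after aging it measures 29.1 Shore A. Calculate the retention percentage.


Retention = aged / original * 100
= 29.1 / 56.0 * 100
= 52.0%

52.0%


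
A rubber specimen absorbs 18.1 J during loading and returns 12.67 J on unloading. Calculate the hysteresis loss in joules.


Hysteresis loss = loading - unloading
= 18.1 - 12.67
= 5.43 J

5.43 J


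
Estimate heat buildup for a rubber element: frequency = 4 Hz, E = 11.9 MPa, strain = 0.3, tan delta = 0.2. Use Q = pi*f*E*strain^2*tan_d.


Q = pi * f * E * strain^2 * tan_d
= pi * 4 * 11.9 * 0.3^2 * 0.2
= pi * 4 * 11.9 * 0.0900 * 0.2
= 2.6917

Q = 2.6917


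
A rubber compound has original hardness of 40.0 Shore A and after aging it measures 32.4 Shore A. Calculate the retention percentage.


Retention = aged / original * 100
= 32.4 / 40.0 * 100
= 81.0%

81.0%


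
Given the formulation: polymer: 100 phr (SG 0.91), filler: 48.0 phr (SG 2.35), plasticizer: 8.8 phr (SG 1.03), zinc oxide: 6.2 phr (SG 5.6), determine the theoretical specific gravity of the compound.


Sum of weights = 163.0
Volume contributions:
  polymer: 100/0.91 = 109.8901
  filler: 48.0/2.35 = 20.4255
  plasticizer: 8.8/1.03 = 8.5437
  zinc oxide: 6.2/5.6 = 1.1071
Sum of volumes = 139.9665
SG = 163.0 / 139.9665 = 1.165

SG = 1.165


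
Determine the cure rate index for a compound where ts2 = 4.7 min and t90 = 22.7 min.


CRI = 100 / (t90 - ts2)
= 100 / (22.7 - 4.7)
= 100 / 18.0
= 5.56 min^-1

5.56 min^-1


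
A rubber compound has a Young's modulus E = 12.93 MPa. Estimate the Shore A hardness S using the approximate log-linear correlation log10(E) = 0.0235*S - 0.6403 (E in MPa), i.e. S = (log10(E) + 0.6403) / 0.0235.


log10(E) = 0.0235*S - 0.6403  =>  S = (log10(E) + 0.6403) / 0.0235
log10(12.93) = 1.111599
S = (1.111599 + 0.6403) / 0.0235 = 1.751899 / 0.0235
S = 74.5

Shore A = 74.5


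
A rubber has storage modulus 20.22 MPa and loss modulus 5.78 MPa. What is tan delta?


tan delta = E'' / E'
= 5.78 / 20.22
= 0.2859

tan delta = 0.2859


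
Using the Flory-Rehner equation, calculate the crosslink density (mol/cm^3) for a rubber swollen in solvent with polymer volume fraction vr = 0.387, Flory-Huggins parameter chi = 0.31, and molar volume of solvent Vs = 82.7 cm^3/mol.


ln(1 - vr) = ln(1 - 0.387) = -0.4894
Numerator = -((-0.4894) + 0.387 + 0.31 * 0.387^2) = 0.0560
Denominator = 82.7 * (0.387^(1/3) - 0.387/2) = 44.2640
nu = 0.0560 / 44.2640 = 0.0013 mol/cm^3

0.0013 mol/cm^3


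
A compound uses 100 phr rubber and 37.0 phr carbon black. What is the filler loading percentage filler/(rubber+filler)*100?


Filler % = filler / (rubber + filler) * 100
= 37.0 / (100 + 37.0) * 100
= 37.0 / 137.0 * 100
= 27.01%

27.01%


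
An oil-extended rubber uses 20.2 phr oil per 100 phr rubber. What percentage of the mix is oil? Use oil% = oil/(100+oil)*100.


Oil % = oil / (100 + oil) * 100
= 20.2 / (100 + 20.2) * 100
= 20.2 / 120.2 * 100
= 16.81%

16.81%


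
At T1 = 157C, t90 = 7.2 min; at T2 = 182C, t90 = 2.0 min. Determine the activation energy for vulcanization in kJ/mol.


T1 = 430.15 K, T2 = 455.15 K
1/T1 - 1/T2 = 1.2769e-04
ln(t1/t2) = ln(7.2/2.0) = 1.2809
Ea = 8.314 * 1.2809 / 1.2769e-04 = 83400.9863 J/mol
Ea = 83.4 kJ/mol

83.4 kJ/mol


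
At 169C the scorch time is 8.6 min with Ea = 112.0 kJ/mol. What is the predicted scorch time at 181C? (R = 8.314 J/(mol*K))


Convert temperatures: T1 = 169 + 273.15 = 442.15 K, T2 = 181 + 273.15 = 454.15 K
ts2_new = 8.6 * exp(112000 / 8.314 * (1/454.15 - 1/442.15))
1/T2 - 1/T1 = -5.9760e-05
ts2_new = 3.84 min

3.84 min


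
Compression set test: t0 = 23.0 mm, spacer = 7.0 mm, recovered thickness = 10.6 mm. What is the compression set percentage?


CS = (t0 - recovered) / (t0 - ts) * 100
= (23.0 - 10.6) / (23.0 - 7.0) * 100
= 12.4 / 16.0 * 100
= 77.5%

77.5%


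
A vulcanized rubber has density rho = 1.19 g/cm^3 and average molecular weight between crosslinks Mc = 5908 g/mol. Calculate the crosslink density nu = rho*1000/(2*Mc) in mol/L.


nu = rho * 1000 / (2 * Mc)
nu = 1.19 * 1000 / (2 * 5908)
nu = 1190.0 / 11816
nu = 0.1007 mol/L

0.1007 mol/L


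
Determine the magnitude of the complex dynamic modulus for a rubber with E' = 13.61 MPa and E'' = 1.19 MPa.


|E*| = sqrt(E'^2 + E''^2)
= sqrt(13.61^2 + 1.19^2)
= sqrt(185.2321 + 1.4161)
= 13.662 MPa

13.662 MPa


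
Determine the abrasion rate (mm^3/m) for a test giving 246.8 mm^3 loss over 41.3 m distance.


Rate = volume_loss / distance
= 246.8 / 41.3
= 5.976 mm^3/m

5.976 mm^3/m


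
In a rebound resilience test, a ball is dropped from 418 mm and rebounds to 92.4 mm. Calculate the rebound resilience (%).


Resilience = h_rebound / h_drop * 100
= 92.4 / 418 * 100
= 22.1%

22.1%


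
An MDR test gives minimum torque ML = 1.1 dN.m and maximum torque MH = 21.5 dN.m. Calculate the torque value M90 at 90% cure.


M90 = ML + 0.9 * (MH - ML)
M90 = 1.1 + 0.9 * (21.5 - 1.1)
M90 = 1.1 + 0.9 * 20.4
M90 = 19.46 dN.m

19.46 dN.m


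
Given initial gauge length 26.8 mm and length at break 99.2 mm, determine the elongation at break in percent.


Elongation = (Lf - L0) / L0 * 100
= (99.2 - 26.8) / 26.8 * 100
= 72.4 / 26.8 * 100
= 270.1%

270.1%


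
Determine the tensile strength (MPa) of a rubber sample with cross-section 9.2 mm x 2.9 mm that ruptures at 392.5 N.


Area = width * thickness = 9.2 * 2.9 = 26.68 mm^2
TS = force / area = 392.5 / 26.68 = 14.71 MPa

14.71 MPa


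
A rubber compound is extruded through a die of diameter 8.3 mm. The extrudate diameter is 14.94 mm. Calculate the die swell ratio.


Die swell ratio = D_extrudate / D_die
= 14.94 / 8.3
= 1.8

Die swell = 1.8


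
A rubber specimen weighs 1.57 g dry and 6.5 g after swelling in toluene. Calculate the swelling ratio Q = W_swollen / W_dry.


Q = W_swollen / W_dry
Q = 6.5 / 1.57
Q = 4.14

Q = 4.14


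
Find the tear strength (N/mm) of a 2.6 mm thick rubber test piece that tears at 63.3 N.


Tear strength = force / thickness
= 63.3 / 2.6
= 24.35 N/mm

24.35 N/mm


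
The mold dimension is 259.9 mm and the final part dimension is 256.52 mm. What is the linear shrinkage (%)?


Shrinkage = (mold - part) / mold * 100
= (259.9 - 256.52) / 259.9 * 100
= 3.38 / 259.9 * 100
= 1.3%

1.3%


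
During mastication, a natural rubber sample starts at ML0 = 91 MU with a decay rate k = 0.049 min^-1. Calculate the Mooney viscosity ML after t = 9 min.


ML = ML0 * exp(-k * t)
ML = 91 * exp(-0.049 * 9)
ML = 91 * 0.6434
ML = 58.55 MU

58.55 MU


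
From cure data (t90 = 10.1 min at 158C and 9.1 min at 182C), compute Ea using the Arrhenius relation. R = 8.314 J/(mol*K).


T1 = 431.15 K, T2 = 455.15 K
1/T1 - 1/T2 = 1.2230e-04
ln(t1/t2) = ln(10.1/9.1) = 0.1043
Ea = 8.314 * 0.1043 / 1.2230e-04 = 7087.6726 J/mol
Ea = 7.09 kJ/mol

7.09 kJ/mol


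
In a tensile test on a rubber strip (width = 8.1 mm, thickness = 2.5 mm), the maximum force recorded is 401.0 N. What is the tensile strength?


Area = width * thickness = 8.1 * 2.5 = 20.25 mm^2
TS = force / area = 401.0 / 20.25 = 19.8 MPa

19.8 MPa


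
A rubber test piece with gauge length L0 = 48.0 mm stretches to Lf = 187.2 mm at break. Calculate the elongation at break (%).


Elongation = (Lf - L0) / L0 * 100
= (187.2 - 48.0) / 48.0 * 100
= 139.2 / 48.0 * 100
= 290.0%

290.0%


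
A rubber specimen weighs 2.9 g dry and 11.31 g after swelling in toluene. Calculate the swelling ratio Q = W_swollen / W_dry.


Q = W_swollen / W_dry
Q = 11.31 / 2.9
Q = 3.9

Q = 3.9


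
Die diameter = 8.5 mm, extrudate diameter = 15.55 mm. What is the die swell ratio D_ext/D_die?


Die swell ratio = D_extrudate / D_die
= 15.55 / 8.5
= 1.829

Die swell = 1.829


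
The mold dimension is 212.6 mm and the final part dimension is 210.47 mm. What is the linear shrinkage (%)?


Shrinkage = (mold - part) / mold * 100
= (212.6 - 210.47) / 212.6 * 100
= 2.13 / 212.6 * 100
= 1.0%

1.0%


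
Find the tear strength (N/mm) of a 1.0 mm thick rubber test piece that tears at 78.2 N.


Tear strength = force / thickness
= 78.2 / 1.0
= 78.2 N/mm

78.2 N/mm


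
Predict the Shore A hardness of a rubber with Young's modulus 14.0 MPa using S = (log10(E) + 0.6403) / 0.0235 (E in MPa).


log10(E) = 0.0235*S - 0.6403  =>  S = (log10(E) + 0.6403) / 0.0235
log10(14.0) = 1.146128
S = (1.146128 + 0.6403) / 0.0235 = 1.786428 / 0.0235
S = 76.0

Shore A = 76.0


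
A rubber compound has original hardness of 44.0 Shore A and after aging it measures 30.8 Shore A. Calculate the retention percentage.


Retention = aged / original * 100
= 30.8 / 44.0 * 100
= 70.0%

70.0%


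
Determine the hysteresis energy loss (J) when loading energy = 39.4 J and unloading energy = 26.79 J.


Hysteresis loss = loading - unloading
= 39.4 - 26.79
= 12.61 J

12.61 J


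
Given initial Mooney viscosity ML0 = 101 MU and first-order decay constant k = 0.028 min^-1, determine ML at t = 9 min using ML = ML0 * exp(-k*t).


ML = ML0 * exp(-k * t)
ML = 101 * exp(-0.028 * 9)
ML = 101 * 0.7772
ML = 78.5 MU

78.5 MU


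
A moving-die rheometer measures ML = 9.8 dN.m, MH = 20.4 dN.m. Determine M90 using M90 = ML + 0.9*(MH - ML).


M90 = ML + 0.9 * (MH - ML)
M90 = 9.8 + 0.9 * (20.4 - 9.8)
M90 = 9.8 + 0.9 * 10.6
M90 = 19.34 dN.m

19.34 dN.m


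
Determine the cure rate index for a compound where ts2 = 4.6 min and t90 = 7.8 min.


CRI = 100 / (t90 - ts2)
= 100 / (7.8 - 4.6)
= 100 / 3.2
= 31.25 min^-1

31.25 min^-1


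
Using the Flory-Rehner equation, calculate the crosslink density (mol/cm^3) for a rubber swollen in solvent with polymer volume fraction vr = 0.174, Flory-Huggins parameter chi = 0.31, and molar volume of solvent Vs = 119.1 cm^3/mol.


ln(1 - vr) = ln(1 - 0.174) = -0.1912
Numerator = -((-0.1912) + 0.174 + 0.31 * 0.174^2) = 0.0078
Denominator = 119.1 * (0.174^(1/3) - 0.174/2) = 56.1291
nu = 0.0078 / 56.1291 = 1.3852e-04 mol/cm^3

1.3852e-04 mol/cm^3


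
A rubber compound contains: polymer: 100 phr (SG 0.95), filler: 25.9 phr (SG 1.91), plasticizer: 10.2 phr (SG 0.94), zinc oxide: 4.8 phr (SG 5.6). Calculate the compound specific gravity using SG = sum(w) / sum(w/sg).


Sum of weights = 140.9
Volume contributions:
  polymer: 100/0.95 = 105.2632
  filler: 25.9/1.91 = 13.5602
  plasticizer: 10.2/0.94 = 10.8511
  zinc oxide: 4.8/5.6 = 0.8571
Sum of volumes = 130.5316
SG = 140.9 / 130.5316 = 1.079

SG = 1.079


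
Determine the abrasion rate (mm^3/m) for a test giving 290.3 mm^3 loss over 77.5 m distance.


Rate = volume_loss / distance
= 290.3 / 77.5
= 3.746 mm^3/m

3.746 mm^3/m


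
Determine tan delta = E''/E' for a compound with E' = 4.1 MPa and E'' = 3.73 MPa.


tan delta = E'' / E'
= 3.73 / 4.1
= 0.9098

tan delta = 0.9098


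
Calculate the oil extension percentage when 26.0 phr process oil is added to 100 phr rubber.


Oil % = oil / (100 + oil) * 100
= 26.0 / (100 + 26.0) * 100
= 26.0 / 126.0 * 100
= 20.63%

20.63%


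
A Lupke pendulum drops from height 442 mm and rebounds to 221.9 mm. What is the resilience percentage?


Resilience = h_rebound / h_drop * 100
= 221.9 / 442 * 100
= 50.2%

50.2%


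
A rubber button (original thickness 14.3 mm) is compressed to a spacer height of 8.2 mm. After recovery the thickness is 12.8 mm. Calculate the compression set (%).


CS = (t0 - recovered) / (t0 - ts) * 100
= (14.3 - 12.8) / (14.3 - 8.2) * 100
= 1.5 / 6.1 * 100
= 24.6%

24.6%


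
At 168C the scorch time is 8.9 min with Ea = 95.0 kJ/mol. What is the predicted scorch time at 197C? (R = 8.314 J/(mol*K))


Convert temperatures: T1 = 168 + 273.15 = 441.15 K, T2 = 197 + 273.15 = 470.15 K
ts2_new = 8.9 * exp(95000 / 8.314 * (1/470.15 - 1/441.15))
1/T2 - 1/T1 = -1.3982e-04
ts2_new = 1.8 min

1.8 min


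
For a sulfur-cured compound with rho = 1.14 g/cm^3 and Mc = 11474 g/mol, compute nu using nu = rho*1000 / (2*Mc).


nu = rho * 1000 / (2 * Mc)
nu = 1.14 * 1000 / (2 * 11474)
nu = 1140.0 / 22948
nu = 0.0497 mol/L

0.0497 mol/L


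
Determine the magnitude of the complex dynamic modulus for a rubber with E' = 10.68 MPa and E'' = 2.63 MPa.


|E*| = sqrt(E'^2 + E''^2)
= sqrt(10.68^2 + 2.63^2)
= sqrt(114.0624 + 6.9169)
= 10.999 MPa

10.999 MPa


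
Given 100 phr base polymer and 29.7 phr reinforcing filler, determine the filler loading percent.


Filler % = filler / (rubber + filler) * 100
= 29.7 / (100 + 29.7) * 100
= 29.7 / 129.7 * 100
= 22.9%

22.9%


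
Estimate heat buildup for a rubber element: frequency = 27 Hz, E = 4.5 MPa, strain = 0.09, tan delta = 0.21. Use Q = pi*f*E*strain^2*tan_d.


Q = pi * f * E * strain^2 * tan_d
= pi * 27 * 4.5 * 0.09^2 * 0.21
= pi * 27 * 4.5 * 0.0081 * 0.21
= 0.6493

Q = 0.6493


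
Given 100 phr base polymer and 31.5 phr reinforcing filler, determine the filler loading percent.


Filler % = filler / (rubber + filler) * 100
= 31.5 / (100 + 31.5) * 100
= 31.5 / 131.5 * 100
= 23.95%

23.95%


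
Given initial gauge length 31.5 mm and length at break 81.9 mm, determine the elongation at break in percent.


Elongation = (Lf - L0) / L0 * 100
= (81.9 - 31.5) / 31.5 * 100
= 50.4 / 31.5 * 100
= 160.0%

160.0%


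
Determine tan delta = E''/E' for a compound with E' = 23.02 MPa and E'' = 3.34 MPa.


tan delta = E'' / E'
= 3.34 / 23.02
= 0.1451

tan delta = 0.1451


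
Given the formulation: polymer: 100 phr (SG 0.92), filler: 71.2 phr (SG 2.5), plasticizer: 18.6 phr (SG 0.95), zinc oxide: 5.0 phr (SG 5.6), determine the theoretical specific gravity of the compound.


Sum of weights = 194.8
Volume contributions:
  polymer: 100/0.92 = 108.6957
  filler: 71.2/2.5 = 28.4800
  plasticizer: 18.6/0.95 = 19.5789
  zinc oxide: 5.0/5.6 = 0.8929
Sum of volumes = 157.6475
SG = 194.8 / 157.6475 = 1.236

SG = 1.236


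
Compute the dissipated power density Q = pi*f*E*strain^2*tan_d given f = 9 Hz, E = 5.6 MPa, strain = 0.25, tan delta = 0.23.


Q = pi * f * E * strain^2 * tan_d
= pi * 9 * 5.6 * 0.25^2 * 0.23
= pi * 9 * 5.6 * 0.0625 * 0.23
= 2.2761

Q = 2.2761


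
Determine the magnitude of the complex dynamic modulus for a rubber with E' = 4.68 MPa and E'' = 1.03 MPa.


|E*| = sqrt(E'^2 + E''^2)
= sqrt(4.68^2 + 1.03^2)
= sqrt(21.9024 + 1.0609)
= 4.792 MPa

4.792 MPa


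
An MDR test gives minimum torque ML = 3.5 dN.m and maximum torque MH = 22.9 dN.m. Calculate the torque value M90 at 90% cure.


M90 = ML + 0.9 * (MH - ML)
M90 = 3.5 + 0.9 * (22.9 - 3.5)
M90 = 3.5 + 0.9 * 19.4
M90 = 20.96 dN.m

20.96 dN.m


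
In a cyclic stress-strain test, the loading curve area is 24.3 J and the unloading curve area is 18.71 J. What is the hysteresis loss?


Hysteresis loss = loading - unloading
= 24.3 - 18.71
= 5.59 J

5.59 J


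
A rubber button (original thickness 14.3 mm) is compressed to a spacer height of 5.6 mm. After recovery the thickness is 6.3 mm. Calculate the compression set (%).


CS = (t0 - recovered) / (t0 - ts) * 100
= (14.3 - 6.3) / (14.3 - 5.6) * 100
= 8.0 / 8.7 * 100
= 92.0%

92.0%


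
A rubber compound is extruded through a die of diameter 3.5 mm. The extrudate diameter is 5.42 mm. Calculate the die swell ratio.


Die swell ratio = D_extrudate / D_die
= 5.42 / 3.5
= 1.549

Die swell = 1.549


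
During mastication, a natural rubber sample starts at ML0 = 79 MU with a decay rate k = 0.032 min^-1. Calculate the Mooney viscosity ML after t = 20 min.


ML = ML0 * exp(-k * t)
ML = 79 * exp(-0.032 * 20)
ML = 79 * 0.5273
ML = 41.66 MU

41.66 MU


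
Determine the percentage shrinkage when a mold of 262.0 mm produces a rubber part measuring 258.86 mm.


Shrinkage = (mold - part) / mold * 100
= (262.0 - 258.86) / 262.0 * 100
= 3.14 / 262.0 * 100
= 1.2%

1.2%


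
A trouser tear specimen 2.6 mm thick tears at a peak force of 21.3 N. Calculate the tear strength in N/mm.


Tear strength = force / thickness
= 21.3 / 2.6
= 8.19 N/mm

8.19 N/mm


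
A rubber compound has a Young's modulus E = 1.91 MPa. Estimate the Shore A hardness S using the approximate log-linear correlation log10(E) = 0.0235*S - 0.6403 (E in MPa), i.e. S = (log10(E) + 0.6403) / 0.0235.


log10(E) = 0.0235*S - 0.6403  =>  S = (log10(E) + 0.6403) / 0.0235
log10(1.91) = 0.281033
S = (0.281033 + 0.6403) / 0.0235 = 0.921333 / 0.0235
S = 39.2

Shore A = 39.2


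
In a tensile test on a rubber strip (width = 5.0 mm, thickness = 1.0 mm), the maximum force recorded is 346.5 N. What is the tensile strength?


Area = width * thickness = 5.0 * 1.0 = 5.0 mm^2
TS = force / area = 346.5 / 5.0 = 69.3 MPa

69.3 MPa


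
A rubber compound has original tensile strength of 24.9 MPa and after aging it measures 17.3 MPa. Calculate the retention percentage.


Retention = aged / original * 100
= 17.3 / 24.9 * 100
= 69.5%

69.5%


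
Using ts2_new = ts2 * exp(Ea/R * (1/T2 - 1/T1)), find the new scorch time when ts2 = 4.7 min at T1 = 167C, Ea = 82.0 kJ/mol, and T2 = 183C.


Convert temperatures: T1 = 167 + 273.15 = 440.15 K, T2 = 183 + 273.15 = 456.15 K
ts2_new = 4.7 * exp(82000 / 8.314 * (1/456.15 - 1/440.15))
1/T2 - 1/T1 = -7.9691e-05
ts2_new = 2.14 min

2.14 min


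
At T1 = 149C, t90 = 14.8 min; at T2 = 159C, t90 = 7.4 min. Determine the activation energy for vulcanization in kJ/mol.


T1 = 422.15 K, T2 = 432.15 K
1/T1 - 1/T2 = 5.4815e-05
ln(t1/t2) = ln(14.8/7.4) = 0.6931
Ea = 8.314 * 0.6931 / 5.4815e-05 = 105132.4517 J/mol
Ea = 105.13 kJ/mol

105.13 kJ/mol


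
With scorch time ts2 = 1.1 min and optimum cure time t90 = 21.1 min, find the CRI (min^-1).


CRI = 100 / (t90 - ts2)
= 100 / (21.1 - 1.1)
= 100 / 20.0
= 5.0 min^-1

5.0 min^-1


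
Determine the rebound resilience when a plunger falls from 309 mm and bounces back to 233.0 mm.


Resilience = h_rebound / h_drop * 100
= 233.0 / 309 * 100
= 75.4%

75.4%


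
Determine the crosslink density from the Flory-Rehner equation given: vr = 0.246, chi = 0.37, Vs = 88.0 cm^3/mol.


ln(1 - vr) = ln(1 - 0.246) = -0.2824
Numerator = -((-0.2824) + 0.246 + 0.37 * 0.246^2) = 0.0140
Denominator = 88.0 * (0.246^(1/3) - 0.246/2) = 44.3153
nu = 0.0140 / 44.3153 = 3.1529e-04 mol/cm^3

3.1529e-04 mol/cm^3


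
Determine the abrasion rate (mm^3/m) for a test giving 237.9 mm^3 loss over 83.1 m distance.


Rate = volume_loss / distance
= 237.9 / 83.1
= 2.863 mm^3/m

2.863 mm^3/m


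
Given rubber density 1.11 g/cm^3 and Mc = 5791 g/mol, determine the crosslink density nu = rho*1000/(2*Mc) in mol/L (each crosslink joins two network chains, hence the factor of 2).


nu = rho * 1000 / (2 * Mc)
nu = 1.11 * 1000 / (2 * 5791)
nu = 1110.0 / 11582
nu = 0.0958 mol/L

0.0958 mol/L


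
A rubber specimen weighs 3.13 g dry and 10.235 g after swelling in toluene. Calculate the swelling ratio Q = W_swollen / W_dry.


Q = W_swollen / W_dry
Q = 10.235 / 3.13
Q = 3.27

Q = 3.27


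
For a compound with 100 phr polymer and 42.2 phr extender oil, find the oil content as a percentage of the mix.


Oil % = oil / (100 + oil) * 100
= 42.2 / (100 + 42.2) * 100
= 42.2 / 142.2 * 100
= 29.68%

29.68%


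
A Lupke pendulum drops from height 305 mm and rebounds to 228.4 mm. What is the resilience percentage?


Resilience = h_rebound / h_drop * 100
= 228.4 / 305 * 100
= 74.9%

74.9%


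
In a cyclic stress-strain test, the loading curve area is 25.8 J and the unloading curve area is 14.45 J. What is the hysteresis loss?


Hysteresis loss = loading - unloading
= 25.8 - 14.45
= 11.35 J

11.35 J


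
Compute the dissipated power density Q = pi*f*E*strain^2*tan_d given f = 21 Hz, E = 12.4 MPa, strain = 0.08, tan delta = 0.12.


Q = pi * f * E * strain^2 * tan_d
= pi * 21 * 12.4 * 0.08^2 * 0.12
= pi * 21 * 12.4 * 0.0064 * 0.12
= 0.6283

Q = 0.6283


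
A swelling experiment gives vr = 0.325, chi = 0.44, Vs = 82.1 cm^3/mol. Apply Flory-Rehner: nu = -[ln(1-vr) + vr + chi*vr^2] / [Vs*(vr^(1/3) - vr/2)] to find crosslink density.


ln(1 - vr) = ln(1 - 0.325) = -0.3930
Numerator = -((-0.3930) + 0.325 + 0.44 * 0.325^2) = 0.0216
Denominator = 82.1 * (0.325^(1/3) - 0.325/2) = 43.1053
nu = 0.0216 / 43.1053 = 5.0035e-04 mol/cm^3

5.0035e-04 mol/cm^3


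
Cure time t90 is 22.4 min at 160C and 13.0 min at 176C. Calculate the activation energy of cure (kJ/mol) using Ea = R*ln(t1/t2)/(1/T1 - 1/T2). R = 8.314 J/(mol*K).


T1 = 433.15 K, T2 = 449.15 K
1/T1 - 1/T2 = 8.2241e-05
ln(t1/t2) = ln(22.4/13.0) = 0.5441
Ea = 8.314 * 0.5441 / 8.2241e-05 = 55005.7064 J/mol
Ea = 55.01 kJ/mol

55.01 kJ/mol


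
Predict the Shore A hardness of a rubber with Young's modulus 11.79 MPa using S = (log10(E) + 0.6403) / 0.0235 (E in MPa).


log10(E) = 0.0235*S - 0.6403  =>  S = (log10(E) + 0.6403) / 0.0235
log10(11.79) = 1.071514
S = (1.071514 + 0.6403) / 0.0235 = 1.711814 / 0.0235
S = 72.8

Shore A = 72.8


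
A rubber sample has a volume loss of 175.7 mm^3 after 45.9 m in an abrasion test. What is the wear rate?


Rate = volume_loss / distance
= 175.7 / 45.9
= 3.828 mm^3/m

3.828 mm^3/m


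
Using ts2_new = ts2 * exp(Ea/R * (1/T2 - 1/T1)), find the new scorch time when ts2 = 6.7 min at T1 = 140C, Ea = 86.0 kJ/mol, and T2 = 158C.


Convert temperatures: T1 = 140 + 273.15 = 413.15 K, T2 = 158 + 273.15 = 431.15 K
ts2_new = 6.7 * exp(86000 / 8.314 * (1/431.15 - 1/413.15))
1/T2 - 1/T1 = -1.0105e-04
ts2_new = 2.36 min

2.36 min


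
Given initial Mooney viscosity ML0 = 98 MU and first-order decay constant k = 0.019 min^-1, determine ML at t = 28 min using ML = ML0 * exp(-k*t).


ML = ML0 * exp(-k * t)
ML = 98 * exp(-0.019 * 28)
ML = 98 * 0.5874
ML = 57.57 MU

57.57 MU


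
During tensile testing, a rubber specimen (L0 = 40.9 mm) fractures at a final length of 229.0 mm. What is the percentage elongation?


Elongation = (Lf - L0) / L0 * 100
= (229.0 - 40.9) / 40.9 * 100
= 188.1 / 40.9 * 100
= 459.9%

459.9%


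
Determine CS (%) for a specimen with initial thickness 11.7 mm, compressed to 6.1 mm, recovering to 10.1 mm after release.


CS = (t0 - recovered) / (t0 - ts) * 100
= (11.7 - 10.1) / (11.7 - 6.1) * 100
= 1.6 / 5.6 * 100
= 28.6%

28.6%


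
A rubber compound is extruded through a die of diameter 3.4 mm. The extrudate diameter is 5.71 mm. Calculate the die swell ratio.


Die swell ratio = D_extrudate / D_die
= 5.71 / 3.4
= 1.679

Die swell = 1.679


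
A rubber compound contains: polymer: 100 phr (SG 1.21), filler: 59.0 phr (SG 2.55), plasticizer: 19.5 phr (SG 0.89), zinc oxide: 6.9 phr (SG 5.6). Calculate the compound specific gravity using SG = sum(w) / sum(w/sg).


Sum of weights = 185.4
Volume contributions:
  polymer: 100/1.21 = 82.6446
  filler: 59.0/2.55 = 23.1373
  plasticizer: 19.5/0.89 = 21.9101
  zinc oxide: 6.9/5.6 = 1.2321
Sum of volumes = 128.9241
SG = 185.4 / 128.9241 = 1.438

SG = 1.438


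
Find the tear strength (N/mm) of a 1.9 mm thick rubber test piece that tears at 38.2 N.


Tear strength = force / thickness
= 38.2 / 1.9
= 20.11 N/mm

20.11 N/mm


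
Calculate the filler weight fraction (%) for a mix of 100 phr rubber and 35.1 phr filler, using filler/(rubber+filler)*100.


Filler % = filler / (rubber + filler) * 100
= 35.1 / (100 + 35.1) * 100
= 35.1 / 135.1 * 100
= 25.98%

25.98%


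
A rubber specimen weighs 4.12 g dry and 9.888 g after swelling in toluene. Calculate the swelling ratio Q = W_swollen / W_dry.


Q = W_swollen / W_dry
Q = 9.888 / 4.12
Q = 2.4

Q = 2.4


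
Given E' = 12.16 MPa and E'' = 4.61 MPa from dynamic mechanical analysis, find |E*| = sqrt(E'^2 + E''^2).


|E*| = sqrt(E'^2 + E''^2)
= sqrt(12.16^2 + 4.61^2)
= sqrt(147.8656 + 21.2521)
= 13.005 MPa

13.005 MPa


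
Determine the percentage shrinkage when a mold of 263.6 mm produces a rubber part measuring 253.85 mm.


Shrinkage = (mold - part) / mold * 100
= (263.6 - 253.85) / 263.6 * 100
= 9.75 / 263.6 * 100
= 3.7%

3.7%


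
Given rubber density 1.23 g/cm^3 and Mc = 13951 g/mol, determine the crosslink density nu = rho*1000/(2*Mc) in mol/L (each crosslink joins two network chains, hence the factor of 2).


nu = rho * 1000 / (2 * Mc)
nu = 1.23 * 1000 / (2 * 13951)
nu = 1230.0 / 27902
nu = 0.0441 mol/L

0.0441 mol/L


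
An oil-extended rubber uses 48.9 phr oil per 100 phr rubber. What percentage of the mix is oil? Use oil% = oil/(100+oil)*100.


Oil % = oil / (100 + oil) * 100
= 48.9 / (100 + 48.9) * 100
= 48.9 / 148.9 * 100
= 32.84%

32.84%


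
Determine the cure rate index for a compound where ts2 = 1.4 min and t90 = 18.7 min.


CRI = 100 / (t90 - ts2)
= 100 / (18.7 - 1.4)
= 100 / 17.3
= 5.78 min^-1

5.78 min^-1


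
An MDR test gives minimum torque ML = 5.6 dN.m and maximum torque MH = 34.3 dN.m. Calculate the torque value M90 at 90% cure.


M90 = ML + 0.9 * (MH - ML)
M90 = 5.6 + 0.9 * (34.3 - 5.6)
M90 = 5.6 + 0.9 * 28.7
M90 = 31.43 dN.m

31.43 dN.m


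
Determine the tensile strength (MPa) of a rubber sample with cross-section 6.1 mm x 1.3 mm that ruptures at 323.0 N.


Area = width * thickness = 6.1 * 1.3 = 7.93 mm^2
TS = force / area = 323.0 / 7.93 = 40.73 MPa

40.73 MPa


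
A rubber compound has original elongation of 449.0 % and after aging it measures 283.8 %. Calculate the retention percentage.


Retention = aged / original * 100
= 283.8 / 449.0 * 100
= 63.2%

63.2%


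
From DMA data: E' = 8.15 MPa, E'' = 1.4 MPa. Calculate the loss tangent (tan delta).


tan delta = E'' / E'
= 1.4 / 8.15
= 0.1718

tan delta = 0.1718


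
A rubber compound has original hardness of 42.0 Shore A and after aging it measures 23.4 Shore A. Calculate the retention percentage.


Retention = aged / original * 100
= 23.4 / 42.0 * 100
= 55.7%

55.7%


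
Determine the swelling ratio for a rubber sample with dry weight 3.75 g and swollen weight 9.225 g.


Q = W_swollen / W_dry
Q = 9.225 / 3.75
Q = 2.46

Q = 2.46


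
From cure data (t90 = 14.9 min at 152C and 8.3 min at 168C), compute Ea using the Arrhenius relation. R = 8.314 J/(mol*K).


T1 = 425.15 K, T2 = 441.15 K
1/T1 - 1/T2 = 8.5308e-05
ln(t1/t2) = ln(14.9/8.3) = 0.5851
Ea = 8.314 * 0.5851 / 8.5308e-05 = 57023.3637 J/mol
Ea = 57.02 kJ/mol

57.02 kJ/mol


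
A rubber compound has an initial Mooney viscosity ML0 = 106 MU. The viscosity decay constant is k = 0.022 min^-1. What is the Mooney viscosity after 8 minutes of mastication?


ML = ML0 * exp(-k * t)
ML = 106 * exp(-0.022 * 8)
ML = 106 * 0.8386
ML = 88.89 MU

88.89 MU


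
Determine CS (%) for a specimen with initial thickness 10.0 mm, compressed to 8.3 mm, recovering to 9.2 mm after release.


CS = (t0 - recovered) / (t0 - ts) * 100
= (10.0 - 9.2) / (10.0 - 8.3) * 100
= 0.8 / 1.7 * 100
= 47.1%

47.1%


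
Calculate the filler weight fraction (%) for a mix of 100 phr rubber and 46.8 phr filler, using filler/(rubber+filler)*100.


Filler % = filler / (rubber + filler) * 100
= 46.8 / (100 + 46.8) * 100
= 46.8 / 146.8 * 100
= 31.88%

31.88%


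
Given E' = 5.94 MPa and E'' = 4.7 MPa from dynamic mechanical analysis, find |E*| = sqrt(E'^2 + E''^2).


|E*| = sqrt(E'^2 + E''^2)
= sqrt(5.94^2 + 4.7^2)
= sqrt(35.2836 + 22.0900)
= 7.575 MPa

7.575 MPa


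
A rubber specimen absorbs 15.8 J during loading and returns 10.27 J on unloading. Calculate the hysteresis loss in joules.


Hysteresis loss = loading - unloading
= 15.8 - 10.27
= 5.53 J

5.53 J


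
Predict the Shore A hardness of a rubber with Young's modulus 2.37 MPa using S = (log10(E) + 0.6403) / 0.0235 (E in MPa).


log10(E) = 0.0235*S - 0.6403  =>  S = (log10(E) + 0.6403) / 0.0235
log10(2.37) = 0.374748
S = (0.374748 + 0.6403) / 0.0235 = 1.015048 / 0.0235
S = 43.2

Shore A = 43.2


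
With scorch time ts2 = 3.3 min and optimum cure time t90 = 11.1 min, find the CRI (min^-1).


CRI = 100 / (t90 - ts2)
= 100 / (11.1 - 3.3)
= 100 / 7.8
= 12.82 min^-1

12.82 min^-1


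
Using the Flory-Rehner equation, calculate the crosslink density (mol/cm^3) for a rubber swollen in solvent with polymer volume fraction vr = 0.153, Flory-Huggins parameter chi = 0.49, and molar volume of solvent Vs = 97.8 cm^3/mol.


ln(1 - vr) = ln(1 - 0.153) = -0.1661
Numerator = -((-0.1661) + 0.153 + 0.49 * 0.153^2) = 0.0016
Denominator = 97.8 * (0.153^(1/3) - 0.153/2) = 44.8264
nu = 0.0016 / 44.8264 = 3.5340e-05 mol/cm^3

3.5340e-05 mol/cm^3


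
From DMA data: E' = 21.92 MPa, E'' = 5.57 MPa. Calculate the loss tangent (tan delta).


tan delta = E'' / E'
= 5.57 / 21.92
= 0.2541

tan delta = 0.2541


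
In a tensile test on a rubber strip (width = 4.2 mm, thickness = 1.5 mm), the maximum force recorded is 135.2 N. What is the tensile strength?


Area = width * thickness = 4.2 * 1.5 = 6.3 mm^2
TS = force / area = 135.2 / 6.3 = 21.46 MPa

21.46 MPa
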